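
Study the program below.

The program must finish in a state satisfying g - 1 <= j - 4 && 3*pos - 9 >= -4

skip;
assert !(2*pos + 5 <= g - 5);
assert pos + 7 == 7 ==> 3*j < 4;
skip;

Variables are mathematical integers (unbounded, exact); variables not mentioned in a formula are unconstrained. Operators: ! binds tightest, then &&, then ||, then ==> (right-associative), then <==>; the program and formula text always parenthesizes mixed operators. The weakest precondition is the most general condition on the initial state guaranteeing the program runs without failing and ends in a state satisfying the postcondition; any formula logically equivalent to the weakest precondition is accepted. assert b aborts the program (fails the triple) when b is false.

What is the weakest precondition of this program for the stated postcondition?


Working backward. After the program, the postcondition g - 1 <= j - 4 && 3*pos - 9 >= -4 must hold; in canonical form it is g <= j - 3 && 3*pos >= 5.
Before skip: g <= j - 3 && 3*pos >= 5
Before assert pos + 7 == 7 ==> 3*j < 4: (pos == 0 ==> 3*j < 4) && g <= j - 3 && 3*pos >= 5
Before assert !(2*pos + 5 <= g - 5): (!(2*pos <= g - 10)) && (pos == 0 ==> 3*j < 4) && g <= j - 3 && 3*pos >= 5
Before skip: (!(2*pos <= g - 10)) && (pos == 0 ==> 3*j < 4) && g <= j - 3 && 3*pos >= 5
Answer: WP = (!(2*pos <= g - 10)) && (pos == 0 ==> 3*j < 4) && g <= j - 3 && 3*pos >= 5


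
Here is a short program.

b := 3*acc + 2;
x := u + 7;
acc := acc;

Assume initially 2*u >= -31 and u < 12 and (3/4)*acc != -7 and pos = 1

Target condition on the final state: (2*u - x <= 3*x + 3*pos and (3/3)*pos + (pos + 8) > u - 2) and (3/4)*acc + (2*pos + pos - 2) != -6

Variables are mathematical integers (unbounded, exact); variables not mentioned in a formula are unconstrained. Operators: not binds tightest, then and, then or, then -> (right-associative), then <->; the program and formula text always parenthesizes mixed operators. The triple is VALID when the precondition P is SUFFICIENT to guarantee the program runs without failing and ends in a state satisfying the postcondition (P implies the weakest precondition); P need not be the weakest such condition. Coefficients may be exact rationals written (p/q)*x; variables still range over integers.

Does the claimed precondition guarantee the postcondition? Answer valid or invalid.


Working backward. After the program, the postcondition (2*u - x <= 3*x + 3*pos and (3/3)*pos + (pos + 8) > u - 2) and (3/4)*acc + (2*pos + pos - 2) != -6 must hold; in canonical form it is 2*u <= 3*pos + 4*x and 2*pos > u - 10 and (3/4)*acc + 3*pos != -4.
Before acc := acc: 2*u <= 3*pos + 4*x and 2*pos > u - 10 and (3/4)*acc + 3*pos != -4
Before x := u + 7: 3*pos + 2*u >= -28 and 2*pos > u - 10 and (3/4)*acc + 3*pos != -4
Before b := 3*acc + 2: 3*pos + 2*u >= -28 and 2*pos > u - 10 and (3/4)*acc + 3*pos != -4
The weakest precondition is 3*pos + 2*u >= -28 and 2*pos > u - 10 and (3/4)*acc + 3*pos != -4.
Check whether 2*u >= -31 and u < 12 and (3/4)*acc != -7 and pos = 1 implies it.
Every state satisfying the precondition satisfies the weakest precondition: the implication holds.
Answer: valid


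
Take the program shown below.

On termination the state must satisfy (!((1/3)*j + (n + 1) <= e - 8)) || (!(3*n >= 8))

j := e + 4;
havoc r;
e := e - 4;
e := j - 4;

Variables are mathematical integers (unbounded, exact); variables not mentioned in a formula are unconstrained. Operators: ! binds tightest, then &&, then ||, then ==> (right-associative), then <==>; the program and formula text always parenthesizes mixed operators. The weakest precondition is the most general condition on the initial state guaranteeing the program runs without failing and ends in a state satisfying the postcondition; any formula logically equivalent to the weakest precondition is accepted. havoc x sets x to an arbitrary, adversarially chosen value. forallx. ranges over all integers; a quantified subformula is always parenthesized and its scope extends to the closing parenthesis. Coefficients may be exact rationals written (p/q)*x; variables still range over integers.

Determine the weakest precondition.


Working backward. After the program, the postcondition (!((1/3)*j + (n + 1) <= e - 8)) || (!(3*n >= 8)) must hold; in canonical form it is (!((1/3)*j + n <= e - 9)) || (!(3*n >= 8)).
Before e := j - 4: (!(n <= (2/3)*j - 13)) || (!(3*n >= 8))
Before e := e - 4: (!(n <= (2/3)*j - 13)) || (!(3*n >= 8))
Before havoc r: (!(n <= (2/3)*j - 13)) || (!(3*n >= 8))
Before j := e + 4: (!(n <= (2/3)*e - 31/3)) || (!(3*n >= 8))
Answer: WP = (!(n <= (2/3)*e - 31/3)) || (!(3*n >= 8))


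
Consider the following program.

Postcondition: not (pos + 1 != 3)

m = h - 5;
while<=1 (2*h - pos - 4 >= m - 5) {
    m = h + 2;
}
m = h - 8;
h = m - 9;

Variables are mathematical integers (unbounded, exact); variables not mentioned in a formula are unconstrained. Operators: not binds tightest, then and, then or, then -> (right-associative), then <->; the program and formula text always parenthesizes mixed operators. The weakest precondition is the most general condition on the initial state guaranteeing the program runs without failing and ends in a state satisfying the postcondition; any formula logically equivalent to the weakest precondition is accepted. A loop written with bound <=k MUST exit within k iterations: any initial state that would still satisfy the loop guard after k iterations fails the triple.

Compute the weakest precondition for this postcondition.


Working backward. After the program, the postcondition not (pos + 1 != 3) must hold; in canonical form it is not (pos != 2).
Before h := m - 9: not (pos != 2)
Before m := h - 8: not (pos != 2)
Before the loop (bound <=1), unroll the exhaustion recursion (WP_0 = exit-now case; WP_j = one more guarded iteration, up to j = 1):
  WP_0: (not (2*h >= m + pos - 1)) and (not (pos != 2))
  WP_1: (2*h >= m + pos - 1 -> ((not (h >= pos + 1)) and (not (pos != 2)))) and ((not (2*h >= m + pos - 1)) -> (not (pos != 2)))
So before the loop: (2*h >= m + pos - 1 -> ((not (h >= pos + 1)) and (not (pos != 2)))) and ((not (2*h >= m + pos - 1)) -> (not (pos != 2)))
Before m := h - 5: (h >= pos - 6 -> ((not (h >= pos + 1)) and (not (pos != 2)))) and ((not (h >= pos - 6)) -> (not (pos != 2)))
Answer: WP = (h >= pos - 6 -> ((not (h >= pos + 1)) and (not (pos != 2)))) and ((not (h >= pos - 6)) -> (not (pos != 2)))


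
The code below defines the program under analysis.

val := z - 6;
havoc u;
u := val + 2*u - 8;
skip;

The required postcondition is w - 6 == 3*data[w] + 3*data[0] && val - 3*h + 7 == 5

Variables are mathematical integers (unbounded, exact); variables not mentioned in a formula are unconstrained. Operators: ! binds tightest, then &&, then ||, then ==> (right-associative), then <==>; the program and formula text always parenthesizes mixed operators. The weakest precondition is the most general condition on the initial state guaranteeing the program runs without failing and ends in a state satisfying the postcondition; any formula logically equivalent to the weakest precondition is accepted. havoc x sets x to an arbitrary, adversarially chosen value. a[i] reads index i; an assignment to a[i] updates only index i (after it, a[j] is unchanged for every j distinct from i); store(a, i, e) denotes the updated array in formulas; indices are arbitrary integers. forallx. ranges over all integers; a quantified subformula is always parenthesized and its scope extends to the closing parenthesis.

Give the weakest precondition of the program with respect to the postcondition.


Working backward. After the program, the postcondition w - 6 == 3*data[w] + 3*data[0] && val - 3*h + 7 == 5 must hold; in canonical form it is w == 3*data[0] + 3*data[w] + 6 && val == 3*h - 2.
Before skip: w == 3*data[0] + 3*data[w] + 6 && val == 3*h - 2
Before u := val + 2*u - 8: w == 3*data[0] + 3*data[w] + 6 && val == 3*h - 2
Before havoc u: w == 3*data[0] + 3*data[w] + 6 && val == 3*h - 2
Before val := z - 6: w == 3*data[0] + 3*data[w] + 6 && z == 3*h + 4
Answer: WP = w == 3*data[0] + 3*data[w] + 6 && z == 3*h + 4


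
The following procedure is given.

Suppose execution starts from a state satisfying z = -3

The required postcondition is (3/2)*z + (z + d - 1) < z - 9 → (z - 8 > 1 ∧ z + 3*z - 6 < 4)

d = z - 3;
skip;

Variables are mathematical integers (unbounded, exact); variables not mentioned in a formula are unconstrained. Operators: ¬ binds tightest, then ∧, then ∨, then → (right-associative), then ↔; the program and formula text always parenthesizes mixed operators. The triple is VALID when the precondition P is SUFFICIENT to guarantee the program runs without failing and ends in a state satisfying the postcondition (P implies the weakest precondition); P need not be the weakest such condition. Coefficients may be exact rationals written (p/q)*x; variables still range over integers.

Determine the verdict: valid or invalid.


Working backward. After the program, the postcondition (3/2)*z + (z + d - 1) < z - 9 → (z - 8 > 1 ∧ z + 3*z - 6 < 4) must hold; in canonical form it is d + (3/2)*z < -8 → (z > 9 ∧ 4*z < 10).
Before skip: d + (3/2)*z < -8 → (z > 9 ∧ 4*z < 10)
Before d := z - 3: (5/2)*z < -5 → (z > 9 ∧ 4*z < 10)
The weakest precondition is (5/2)*z < -5 → (z > 9 ∧ 4*z < 10).
Check whether z = -3 implies it.
Countermodel: at the initial state z = -3, the precondition holds but the weakest precondition fails.
Answer: invalid


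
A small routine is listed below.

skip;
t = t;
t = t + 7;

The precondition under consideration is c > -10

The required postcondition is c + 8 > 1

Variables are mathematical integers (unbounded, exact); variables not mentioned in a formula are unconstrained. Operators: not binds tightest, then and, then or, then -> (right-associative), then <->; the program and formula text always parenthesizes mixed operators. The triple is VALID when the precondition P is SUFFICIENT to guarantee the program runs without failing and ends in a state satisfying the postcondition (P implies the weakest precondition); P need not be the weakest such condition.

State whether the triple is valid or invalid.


Working backward. After the program, the postcondition c + 8 > 1 must hold; in canonical form it is c > -7.
Before t := t + 7: c > -7
Before t := t: c > -7
Before skip: c > -7
The weakest precondition is c > -7.
Check whether c > -10 implies it.
Countermodel: at the initial state c = -9, the precondition holds but the weakest precondition fails.
Answer: invalid


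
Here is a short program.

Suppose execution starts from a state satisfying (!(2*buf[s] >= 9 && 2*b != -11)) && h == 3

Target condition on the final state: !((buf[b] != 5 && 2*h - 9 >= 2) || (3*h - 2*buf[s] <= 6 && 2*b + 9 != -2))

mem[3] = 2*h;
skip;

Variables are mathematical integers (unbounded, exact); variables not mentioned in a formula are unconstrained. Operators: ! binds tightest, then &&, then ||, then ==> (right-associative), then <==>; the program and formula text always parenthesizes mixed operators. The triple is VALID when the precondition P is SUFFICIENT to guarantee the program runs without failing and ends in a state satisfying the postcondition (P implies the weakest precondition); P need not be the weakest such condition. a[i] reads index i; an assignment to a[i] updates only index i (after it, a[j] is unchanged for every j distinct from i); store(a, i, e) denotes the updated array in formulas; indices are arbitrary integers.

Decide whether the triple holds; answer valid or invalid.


Working backward. After the program, the postcondition !((buf[b] != 5 && 2*h - 9 >= 2) || (3*h - 2*buf[s] <= 6 && 2*b + 9 != -2)) must hold; in canonical form it is !((buf[b] != 5 && 2*h >= 11) || (3*h <= 2*buf[s] + 6 && 2*b != -11)).
Before skip: !((buf[b] != 5 && 2*h >= 11) || (3*h <= 2*buf[s] + 6 && 2*b != -11))
Before mem[3] := 2*h: !((buf[b] != 5 && 2*h >= 11) || (3*h <= 2*buf[s] + 6 && 2*b != -11))
The weakest precondition is !((buf[b] != 5 && 2*h >= 11) || (3*h <= 2*buf[s] + 6 && 2*b != -11)).
Check whether (!(2*buf[s] >= 9 && 2*b != -11)) && h == 3 implies it.
Countermodel: at the initial state b = 0, buf = {[0] = 2, elsewhere 2}, h = 3, s = 0, the precondition holds but the weakest precondition fails.
Answer: invalid


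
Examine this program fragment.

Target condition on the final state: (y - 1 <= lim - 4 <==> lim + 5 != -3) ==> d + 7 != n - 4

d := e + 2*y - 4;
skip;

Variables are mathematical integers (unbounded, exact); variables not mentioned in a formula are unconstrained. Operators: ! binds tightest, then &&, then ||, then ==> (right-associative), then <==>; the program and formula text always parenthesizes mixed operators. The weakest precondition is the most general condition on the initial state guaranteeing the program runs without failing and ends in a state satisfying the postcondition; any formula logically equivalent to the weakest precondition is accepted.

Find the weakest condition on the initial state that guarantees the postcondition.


Working backward. After the program, the postcondition (y - 1 <= lim - 4 <==> lim + 5 != -3) ==> d + 7 != n - 4 must hold; in canonical form it is (y <= lim - 3 <==> lim != -8) ==> d != n - 11.
Before skip: (y <= lim - 3 <==> lim != -8) ==> d != n - 11
Before d := e + 2*y - 4: (y <= lim - 3 <==> lim != -8) ==> e + 2*y != n - 7
Answer: WP = (y <= lim - 3 <==> lim != -8) ==> e + 2*y != n - 7


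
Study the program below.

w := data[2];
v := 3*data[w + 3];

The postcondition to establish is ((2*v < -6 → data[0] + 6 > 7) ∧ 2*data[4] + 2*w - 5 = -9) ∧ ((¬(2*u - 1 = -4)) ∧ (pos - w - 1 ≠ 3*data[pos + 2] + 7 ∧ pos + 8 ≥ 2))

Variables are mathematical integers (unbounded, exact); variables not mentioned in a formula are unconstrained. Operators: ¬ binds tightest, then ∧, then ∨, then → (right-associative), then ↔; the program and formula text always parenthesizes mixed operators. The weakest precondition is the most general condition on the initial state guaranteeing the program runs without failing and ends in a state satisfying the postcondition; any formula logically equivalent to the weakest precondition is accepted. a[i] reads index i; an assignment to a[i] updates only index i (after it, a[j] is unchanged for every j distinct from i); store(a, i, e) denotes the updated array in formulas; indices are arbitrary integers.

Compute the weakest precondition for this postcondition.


Working backward. After the program, the postcondition ((2*v < -6 → data[0] + 6 > 7) ∧ 2*data[4] + 2*w - 5 = -9) ∧ ((¬(2*u - 1 = -4)) ∧ (pos - w - 1 ≠ 3*data[pos + 2] + 7 ∧ pos + 8 ≥ 2)) must hold; in canonical form it is (2*v < -6 → data[0] > 1) ∧ 2*data[4] + 2*w = -4 ∧ (¬(2*u = -3)) ∧ pos ≠ 3*data[pos + 2] + w + 8 ∧ pos ≥ -6.
Before v := 3*data[w + 3]: (6*data[w + 3] < -6 → data[0] > 1) ∧ 2*data[4] + 2*w = -4 ∧ (¬(2*u = -3)) ∧ pos ≠ 3*data[pos + 2] + w + 8 ∧ pos ≥ -6
Before w := data[2]: (6*data[data[2] + 3] < -6 → data[0] > 1) ∧ 2*data[2] + 2*data[4] = -4 ∧ (¬(2*u = -3)) ∧ pos ≠ 3*data[pos + 2] + data[2] + 8 ∧ pos ≥ -6
Answer: WP = (6*data[data[2] + 3] < -6 → data[0] > 1) ∧ 2*data[2] + 2*data[4] = -4 ∧ (¬(2*u = -3)) ∧ pos ≠ 3*data[pos + 2] + data[2] + 8 ∧ pos ≥ -6


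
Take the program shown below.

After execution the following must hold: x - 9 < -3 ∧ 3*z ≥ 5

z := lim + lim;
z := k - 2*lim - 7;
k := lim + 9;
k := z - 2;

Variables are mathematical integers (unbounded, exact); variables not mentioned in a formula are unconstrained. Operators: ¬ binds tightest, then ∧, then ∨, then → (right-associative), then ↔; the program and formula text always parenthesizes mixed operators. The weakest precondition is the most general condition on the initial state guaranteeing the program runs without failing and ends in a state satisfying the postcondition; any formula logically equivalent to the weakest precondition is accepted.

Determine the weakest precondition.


Working backward. After the program, the postcondition x - 9 < -3 ∧ 3*z ≥ 5 must hold; in canonical form it is x < 6 ∧ 3*z ≥ 5.
Before k := z - 2: x < 6 ∧ 3*z ≥ 5
Before k := lim + 9: x < 6 ∧ 3*z ≥ 5
Before z := k - 2*lim - 7: x < 6 ∧ 3*k ≥ 6*lim + 26
Before z := lim + lim: x < 6 ∧ 3*k ≥ 6*lim + 26
Answer: WP = x < 6 ∧ 3*k ≥ 6*lim + 26


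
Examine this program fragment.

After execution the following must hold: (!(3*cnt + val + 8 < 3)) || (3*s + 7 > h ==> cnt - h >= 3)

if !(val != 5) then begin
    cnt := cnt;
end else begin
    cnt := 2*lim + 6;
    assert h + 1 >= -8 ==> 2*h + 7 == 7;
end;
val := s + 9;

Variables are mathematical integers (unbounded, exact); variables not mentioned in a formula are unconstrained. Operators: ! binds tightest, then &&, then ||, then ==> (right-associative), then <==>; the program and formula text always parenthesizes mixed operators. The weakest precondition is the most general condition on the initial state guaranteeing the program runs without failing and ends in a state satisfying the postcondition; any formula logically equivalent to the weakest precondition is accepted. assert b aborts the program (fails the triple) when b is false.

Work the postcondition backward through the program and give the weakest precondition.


Working backward. After the program, the postcondition (!(3*cnt + val + 8 < 3)) || (3*s + 7 > h ==> cnt - h >= 3) must hold; in canonical form it is (!(3*cnt + val < -5)) || (3*s > h - 7 ==> cnt >= h + 3).
Before val := s + 9: (!(3*cnt + s < -14)) || (3*s > h - 7 ==> cnt >= h + 3)
Then branch requires (!(3*cnt + s < -14)) || (3*s > h - 7 ==> cnt >= h + 3); else branch requires (h >= -9 ==> 2*h == 0) && ((!(6*lim + s < -32)) || (3*s > h - 7 ==> 2*lim >= h - 3)).
Before the if: ((!(val != 5)) ==> ((!(3*cnt + s < -14)) || (3*s > h - 7 ==> cnt >= h + 3))) && (val != 5 ==> ((h >= -9 ==> 2*h == 0) && ((!(6*lim + s < -32)) || (3*s > h - 7 ==> 2*lim >= h - 3))))
Answer: WP = ((!(val != 5)) ==> ((!(3*cnt + s < -14)) || (3*s > h - 7 ==> cnt >= h + 3))) && (val != 5 ==> ((h >= -9 ==> 2*h == 0) && ((!(6*lim + s < -32)) || (3*s > h - 7 ==> 2*lim >= h - 3))))


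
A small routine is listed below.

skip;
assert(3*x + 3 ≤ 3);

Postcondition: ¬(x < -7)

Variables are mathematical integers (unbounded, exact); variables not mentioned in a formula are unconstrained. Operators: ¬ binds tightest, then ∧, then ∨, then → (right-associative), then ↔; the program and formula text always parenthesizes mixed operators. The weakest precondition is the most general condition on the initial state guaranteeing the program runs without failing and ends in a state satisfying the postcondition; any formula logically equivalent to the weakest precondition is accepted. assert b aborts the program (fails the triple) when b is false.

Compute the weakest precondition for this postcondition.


Working backward. After the program, ¬(x < -7) must hold.
Before assert 3*x + 3 ≤ 3: 3*x ≤ 0 ∧ (¬(x < -7))
Before skip: 3*x ≤ 0 ∧ (¬(x < -7))
Answer: WP = 3*x ≤ 0 ∧ (¬(x < -7))


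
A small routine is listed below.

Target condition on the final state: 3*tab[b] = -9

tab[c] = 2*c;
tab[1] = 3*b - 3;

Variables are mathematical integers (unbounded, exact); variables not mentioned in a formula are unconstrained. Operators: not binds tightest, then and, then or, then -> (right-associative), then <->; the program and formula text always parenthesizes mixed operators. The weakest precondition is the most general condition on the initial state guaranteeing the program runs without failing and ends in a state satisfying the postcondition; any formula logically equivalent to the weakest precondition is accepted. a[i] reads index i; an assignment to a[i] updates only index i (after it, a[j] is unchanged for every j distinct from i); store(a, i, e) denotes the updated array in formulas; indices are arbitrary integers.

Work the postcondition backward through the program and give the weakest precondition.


Working backward. After the program, 3*tab[b] = -9 must hold.
Before tab[1] := 3*b - 3: 3*store(tab, 1, 3*b - 3)[b] = -9
Before tab[c] := 2*c: 3*store(store(tab, c, 2*c), 1, 3*b - 3)[b] = -9
Answer: WP = 3*store(store(tab, c, 2*c), 1, 3*b - 3)[b] = -9


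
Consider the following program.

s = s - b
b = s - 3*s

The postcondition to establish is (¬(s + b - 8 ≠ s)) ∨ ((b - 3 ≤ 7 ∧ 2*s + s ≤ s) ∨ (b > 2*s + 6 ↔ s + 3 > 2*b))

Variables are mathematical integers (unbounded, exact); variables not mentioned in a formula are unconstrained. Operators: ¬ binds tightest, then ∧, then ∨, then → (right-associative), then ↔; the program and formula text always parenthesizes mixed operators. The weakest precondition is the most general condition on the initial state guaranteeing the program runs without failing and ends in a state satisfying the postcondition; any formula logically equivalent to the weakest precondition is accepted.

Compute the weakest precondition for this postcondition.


Working backward. After the program, the postcondition (¬(s + b - 8 ≠ s)) ∨ ((b - 3 ≤ 7 ∧ 2*s + s ≤ s) ∨ (b > 2*s + 6 ↔ s + 3 > 2*b)) must hold; in canonical form it is (¬(b ≠ 8)) ∨ (b ≤ 10 ∧ 2*s ≤ 0) ∨ (b > 2*s + 6 ↔ s > 2*b - 3).
Before b := s - 3*s: (¬(2*s ≠ -8)) ∨ (2*s ≥ -10 ∧ 2*s ≤ 0) ∨ (4*s < -6 ↔ 5*s > -3)
Before s := s - b: (¬(2*s ≠ 2*b - 8)) ∨ (2*s ≥ 2*b - 10 ∧ 2*s ≤ 2*b) ∨ (4*s < 4*b - 6 ↔ 5*s > 5*b - 3)
Answer: WP = (¬(2*s ≠ 2*b - 8)) ∨ (2*s ≥ 2*b - 10 ∧ 2*s ≤ 2*b) ∨ (4*s < 4*b - 6 ↔ 5*s > 5*b - 3)


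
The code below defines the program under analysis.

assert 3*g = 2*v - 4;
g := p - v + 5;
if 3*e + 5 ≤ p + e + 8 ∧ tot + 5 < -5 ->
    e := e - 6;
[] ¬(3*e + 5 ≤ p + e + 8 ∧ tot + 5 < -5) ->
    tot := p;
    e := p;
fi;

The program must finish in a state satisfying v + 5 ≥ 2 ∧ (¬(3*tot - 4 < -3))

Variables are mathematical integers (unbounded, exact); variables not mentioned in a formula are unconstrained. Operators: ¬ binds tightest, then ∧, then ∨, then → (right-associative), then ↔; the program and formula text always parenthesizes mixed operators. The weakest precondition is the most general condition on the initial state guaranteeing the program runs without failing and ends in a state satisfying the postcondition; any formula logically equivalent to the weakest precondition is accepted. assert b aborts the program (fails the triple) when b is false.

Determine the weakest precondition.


Working backward. After the program, the postcondition v + 5 ≥ 2 ∧ (¬(3*tot - 4 < -3)) must hold; in canonical form it is v ≥ -3 ∧ (¬(3*tot < 1)).
Then branch requires v ≥ -3 ∧ (¬(3*tot < 1)); else branch requires v ≥ -3 ∧ (¬(3*p < 1)).
Before the if: ((2*e ≤ p + 3 ∧ tot < -10) → (v ≥ -3 ∧ (¬(3*tot < 1)))) ∧ ((¬(2*e ≤ p + 3 ∧ tot < -10)) → (v ≥ -3 ∧ (¬(3*p < 1))))
Before g := p - v + 5: ((2*e ≤ p + 3 ∧ tot < -10) → (v ≥ -3 ∧ (¬(3*tot < 1)))) ∧ ((¬(2*e ≤ p + 3 ∧ tot < -10)) → (v ≥ -3 ∧ (¬(3*p < 1))))
Before assert 3*g = 2*v - 4: 3*g = 2*v - 4 ∧ ((2*e ≤ p + 3 ∧ tot < -10) → (v ≥ -3 ∧ (¬(3*tot < 1)))) ∧ ((¬(2*e ≤ p + 3 ∧ tot < -10)) → (v ≥ -3 ∧ (¬(3*p < 1))))
Answer: WP = 3*g = 2*v - 4 ∧ ((2*e ≤ p + 3 ∧ tot < -10) → (v ≥ -3 ∧ (¬(3*tot < 1)))) ∧ ((¬(2*e ≤ p + 3 ∧ tot < -10)) → (v ≥ -3 ∧ (¬(3*p < 1))))


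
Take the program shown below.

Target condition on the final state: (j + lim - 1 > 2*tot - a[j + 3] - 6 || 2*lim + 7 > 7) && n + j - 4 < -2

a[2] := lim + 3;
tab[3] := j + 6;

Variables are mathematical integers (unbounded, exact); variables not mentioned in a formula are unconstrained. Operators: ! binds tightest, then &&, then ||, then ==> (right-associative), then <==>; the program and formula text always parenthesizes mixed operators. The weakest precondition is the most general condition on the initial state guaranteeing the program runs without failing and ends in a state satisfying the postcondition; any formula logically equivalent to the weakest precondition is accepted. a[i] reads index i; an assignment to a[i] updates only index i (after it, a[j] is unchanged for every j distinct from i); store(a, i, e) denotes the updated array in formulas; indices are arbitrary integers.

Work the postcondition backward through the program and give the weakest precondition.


Working backward. After the program, the postcondition (j + lim - 1 > 2*tot - a[j + 3] - 6 || 2*lim + 7 > 7) && n + j - 4 < -2 must hold; in canonical form it is (a[j + 3] + j + lim > 2*tot - 5 || 2*lim > 0) && j + n < 2.
Before tab[3] := j + 6: (a[j + 3] + j + lim > 2*tot - 5 || 2*lim > 0) && j + n < 2
Before a[2] := lim + 3: (store(a, 2, lim + 3)[j + 3] + j + lim > 2*tot - 5 || 2*lim > 0) && j + n < 2
Answer: WP = (store(a, 2, lim + 3)[j + 3] + j + lim > 2*tot - 5 || 2*lim > 0) && j + n < 2


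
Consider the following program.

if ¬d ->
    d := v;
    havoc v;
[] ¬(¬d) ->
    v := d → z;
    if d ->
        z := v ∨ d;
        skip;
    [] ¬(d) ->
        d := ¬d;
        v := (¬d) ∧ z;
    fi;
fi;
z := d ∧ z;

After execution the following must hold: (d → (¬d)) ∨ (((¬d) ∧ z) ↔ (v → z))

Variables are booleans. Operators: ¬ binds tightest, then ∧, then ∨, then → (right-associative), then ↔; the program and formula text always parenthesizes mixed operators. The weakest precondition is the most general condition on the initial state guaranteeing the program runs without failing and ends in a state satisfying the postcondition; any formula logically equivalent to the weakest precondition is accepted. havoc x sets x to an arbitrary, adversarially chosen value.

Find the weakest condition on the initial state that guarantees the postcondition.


Working backward. After the program, (d → (¬d)) ∨ (((¬d) ∧ z) ↔ (v → z)) must hold.
Before z := d ∧ z: (d → (¬d)) ∨ (¬(v → (d ∧ z)))
Then branch requires ((v → (¬v)) ∨ (¬(v ∧ z))) ∧ (v → (¬v)); else branch requires (d → ((d → (¬d)) ∨ (¬((d → z) → (d ∧ ((d → z) ∨ d)))))) ∧ ((¬d) → (((¬d) → d) ∨ (¬((d ∧ z) → ((¬d) ∧ z))))).
Before the if: ((¬d) → (((v → (¬v)) ∨ (¬(v ∧ z))) ∧ (v → (¬v)))) ∧ (d → ((d → ((d → (¬d)) ∨ (¬((d → z) → (d ∧ ((d → z) ∨ d)))))) ∧ ((¬d) → (((¬d) → d) ∨ (¬((d ∧ z) → ((¬d) ∧ z)))))))
Answer: WP = ((¬d) → (((v → (¬v)) ∨ (¬(v ∧ z))) ∧ (v → (¬v)))) ∧ (d → ((d → ((d → (¬d)) ∨ (¬((d → z) → (d ∧ ((d → z) ∨ d)))))) ∧ ((¬d) → (((¬d) → d) ∨ (¬((d ∧ z) → ((¬d) ∧ z)))))))


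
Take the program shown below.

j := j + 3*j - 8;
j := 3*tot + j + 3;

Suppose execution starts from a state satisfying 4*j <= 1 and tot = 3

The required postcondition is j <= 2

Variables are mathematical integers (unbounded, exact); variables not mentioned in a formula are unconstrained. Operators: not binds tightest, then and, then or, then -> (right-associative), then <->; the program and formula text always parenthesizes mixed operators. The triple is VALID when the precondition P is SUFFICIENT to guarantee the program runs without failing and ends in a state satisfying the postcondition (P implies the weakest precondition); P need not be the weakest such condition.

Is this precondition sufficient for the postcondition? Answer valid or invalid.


Working backward. After the program, j <= 2 must hold.
Before j := 3*tot + j + 3: j + 3*tot <= -1
Before j := j + 3*j - 8: 4*j + 3*tot <= 7
The weakest precondition is 4*j + 3*tot <= 7.
Check whether 4*j <= 1 and tot = 3 implies it.
Countermodel: at the initial state j = 0, tot = 3, the precondition holds but the weakest precondition fails.
Answer: invalid


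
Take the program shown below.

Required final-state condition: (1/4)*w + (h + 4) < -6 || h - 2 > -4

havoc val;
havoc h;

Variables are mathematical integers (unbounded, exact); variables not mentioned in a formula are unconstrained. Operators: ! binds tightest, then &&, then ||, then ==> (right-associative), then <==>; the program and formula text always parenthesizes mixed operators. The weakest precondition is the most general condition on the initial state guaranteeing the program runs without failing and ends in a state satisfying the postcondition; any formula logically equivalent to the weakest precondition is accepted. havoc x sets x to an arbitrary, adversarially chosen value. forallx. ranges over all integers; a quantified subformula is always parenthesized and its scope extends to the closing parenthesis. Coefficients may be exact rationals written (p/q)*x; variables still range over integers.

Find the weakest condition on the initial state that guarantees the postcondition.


Working backward. After the program, the postcondition (1/4)*w + (h + 4) < -6 || h - 2 > -4 must hold; in canonical form it is h + (1/4)*w < -10 || h > -2.
Before havoc h: forall h_1. (h_1 + (1/4)*w < -10 || h_1 > -2)
Before havoc val: forall h_1. (h_1 + (1/4)*w < -10 || h_1 > -2)
Answer: WP = forall h_1. (h_1 + (1/4)*w < -10 || h_1 > -2)


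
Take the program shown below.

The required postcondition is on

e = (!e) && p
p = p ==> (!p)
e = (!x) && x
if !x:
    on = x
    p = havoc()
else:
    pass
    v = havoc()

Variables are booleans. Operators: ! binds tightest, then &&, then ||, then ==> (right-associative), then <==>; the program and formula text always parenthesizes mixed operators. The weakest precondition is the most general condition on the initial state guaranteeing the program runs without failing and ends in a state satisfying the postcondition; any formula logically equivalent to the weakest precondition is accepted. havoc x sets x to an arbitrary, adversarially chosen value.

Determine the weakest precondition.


Working backward. After the program, on must hold.
Then branch requires x; else branch requires on.
Before the if: ((!x) ==> x) && (x ==> on)
Before e := (!x) && x: ((!x) ==> x) && (x ==> on)
Before p := p ==> (!p): ((!x) ==> x) && (x ==> on)
Before e := (!e) && p: ((!x) ==> x) && (x ==> on)
Answer: WP = ((!x) ==> x) && (x ==> on)


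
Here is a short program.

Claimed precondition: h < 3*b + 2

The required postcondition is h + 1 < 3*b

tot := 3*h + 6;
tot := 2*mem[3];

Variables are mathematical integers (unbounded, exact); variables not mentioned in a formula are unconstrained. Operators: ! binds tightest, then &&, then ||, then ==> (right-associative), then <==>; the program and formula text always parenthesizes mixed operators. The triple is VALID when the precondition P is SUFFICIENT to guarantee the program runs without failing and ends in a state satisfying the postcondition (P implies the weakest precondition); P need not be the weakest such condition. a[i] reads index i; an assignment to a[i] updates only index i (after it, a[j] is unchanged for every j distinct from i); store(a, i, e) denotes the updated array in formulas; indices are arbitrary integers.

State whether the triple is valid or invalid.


Working backward. After the program, the postcondition h + 1 < 3*b must hold; in canonical form it is h < 3*b - 1.
Before tot := 2*mem[3]: h < 3*b - 1
Before tot := 3*h + 6: h < 3*b - 1
The weakest precondition is h < 3*b - 1.
Check whether h < 3*b + 2 implies it.
Countermodel: at the initial state b = 0, h = 0, the precondition holds but the weakest precondition fails.
Answer: invalid


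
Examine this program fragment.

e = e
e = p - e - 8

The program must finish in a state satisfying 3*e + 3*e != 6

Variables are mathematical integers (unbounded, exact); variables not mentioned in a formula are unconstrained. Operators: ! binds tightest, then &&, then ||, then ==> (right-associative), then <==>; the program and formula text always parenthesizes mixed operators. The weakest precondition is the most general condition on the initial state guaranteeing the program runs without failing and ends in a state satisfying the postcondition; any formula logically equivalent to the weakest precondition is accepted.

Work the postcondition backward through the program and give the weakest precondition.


Working backward. After the program, the postcondition 3*e + 3*e != 6 must hold; in canonical form it is 6*e != 6.
Before e := p - e - 8: 6*p != 6*e + 54
Before e := e: 6*p != 6*e + 54
Answer: WP = 6*p != 6*e + 54


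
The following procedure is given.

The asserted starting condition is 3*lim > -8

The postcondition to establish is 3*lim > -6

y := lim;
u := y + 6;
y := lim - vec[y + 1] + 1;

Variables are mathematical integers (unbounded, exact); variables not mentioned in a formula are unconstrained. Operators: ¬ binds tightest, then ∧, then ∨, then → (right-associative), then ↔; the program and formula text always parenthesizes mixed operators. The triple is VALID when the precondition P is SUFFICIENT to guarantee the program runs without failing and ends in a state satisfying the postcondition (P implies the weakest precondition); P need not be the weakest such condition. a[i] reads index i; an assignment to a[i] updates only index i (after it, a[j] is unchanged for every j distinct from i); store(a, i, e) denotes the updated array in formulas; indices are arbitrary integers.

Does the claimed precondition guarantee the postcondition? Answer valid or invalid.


Working backward. After the program, 3*lim > -6 must hold.
Before y := lim - vec[y + 1] + 1: 3*lim > -6
Before u := y + 6: 3*lim > -6
Before y := lim: 3*lim > -6
The weakest precondition is 3*lim > -6.
Check whether 3*lim > -8 implies it.
Countermodel: at the initial state lim = -2, the precondition holds but the weakest precondition fails.
Answer: invalid


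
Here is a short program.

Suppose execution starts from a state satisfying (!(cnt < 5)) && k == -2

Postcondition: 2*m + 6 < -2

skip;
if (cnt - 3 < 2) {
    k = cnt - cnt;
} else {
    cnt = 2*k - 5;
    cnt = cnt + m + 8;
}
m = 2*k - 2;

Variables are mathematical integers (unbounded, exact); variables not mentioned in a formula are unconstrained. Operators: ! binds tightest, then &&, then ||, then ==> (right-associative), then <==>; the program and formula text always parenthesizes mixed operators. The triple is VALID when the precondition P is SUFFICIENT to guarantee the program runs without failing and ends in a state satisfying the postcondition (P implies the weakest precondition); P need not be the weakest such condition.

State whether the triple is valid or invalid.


Working backward. After the program, the postcondition 2*m + 6 < -2 must hold; in canonical form it is 2*m < -8.
Before m := 2*k - 2: 4*k < -4
Then branch requires false; else branch requires 4*k < -4.
Before the if: (!(cnt < 5)) && ((!(cnt < 5)) ==> 4*k < -4)
Before skip: (!(cnt < 5)) && ((!(cnt < 5)) ==> 4*k < -4)
The weakest precondition is (!(cnt < 5)) && ((!(cnt < 5)) ==> 4*k < -4).
Check whether (!(cnt < 5)) && k == -2 implies it.
Every state satisfying the precondition satisfies the weakest precondition: the implication holds.
Answer: valid


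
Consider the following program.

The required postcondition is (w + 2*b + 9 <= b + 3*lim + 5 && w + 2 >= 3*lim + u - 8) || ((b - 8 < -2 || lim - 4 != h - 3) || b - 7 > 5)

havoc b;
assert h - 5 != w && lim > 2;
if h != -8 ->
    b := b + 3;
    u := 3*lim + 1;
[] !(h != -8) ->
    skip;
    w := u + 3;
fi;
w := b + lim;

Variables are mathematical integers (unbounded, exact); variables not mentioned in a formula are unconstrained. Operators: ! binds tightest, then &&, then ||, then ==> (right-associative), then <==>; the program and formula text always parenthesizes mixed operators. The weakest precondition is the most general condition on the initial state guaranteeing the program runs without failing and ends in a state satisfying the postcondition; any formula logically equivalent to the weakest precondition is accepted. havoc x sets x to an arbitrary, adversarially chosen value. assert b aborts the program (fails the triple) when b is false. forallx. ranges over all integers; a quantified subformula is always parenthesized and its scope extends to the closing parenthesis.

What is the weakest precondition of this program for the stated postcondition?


Working backward. After the program, the postcondition (w + 2*b + 9 <= b + 3*lim + 5 && w + 2 >= 3*lim + u - 8) || ((b - 8 < -2 || lim - 4 != h - 3) || b - 7 > 5) must hold; in canonical form it is (b + w <= 3*lim - 4 && w >= 3*lim + u - 10) || b < 6 || lim != h + 1 || b > 12.
Before w := b + lim: (2*b <= 2*lim - 4 && b >= 2*lim + u - 10) || b < 6 || lim != h + 1 || b > 12
Then branch requires (2*b <= 2*lim - 10 && b >= 5*lim - 12) || b < 3 || lim != h + 1 || b > 9; else branch requires (2*b <= 2*lim - 4 && b >= 2*lim + u - 10) || b < 6 || lim != h + 1 || b > 12.
Before the if: (h != -8 ==> ((2*b <= 2*lim - 10 && b >= 5*lim - 12) || b < 3 || lim != h + 1 || b > 9)) && ((!(h != -8)) ==> ((2*b <= 2*lim - 4 && b >= 2*lim + u - 10) || b < 6 || lim != h + 1 || b > 12))
Before assert h - 5 != w && lim > 2: h != w + 5 && lim > 2 && (h != -8 ==> ((2*b <= 2*lim - 10 && b >= 5*lim - 12) || b < 3 || lim != h + 1 || b > 9)) && ((!(h != -8)) ==> ((2*b <= 2*lim - 4 && b >= 2*lim + u - 10) || b < 6 || lim != h + 1 || b > 12))
Before havoc b: forall b_1. (h != w + 5 && lim > 2 && (h != -8 ==> ((2*b_1 <= 2*lim - 10 && b_1 >= 5*lim - 12) || b_1 < 3 || lim != h + 1 || b_1 > 9)) && ((!(h != -8)) ==> ((2*b_1 <= 2*lim - 4 && b_1 >= 2*lim + u - 10) || b_1 < 6 || lim != h + 1 || b_1 > 12)))
Answer: WP = forall b_1. (h != w + 5 && lim > 2 && (h != -8 ==> ((2*b_1 <= 2*lim - 10 && b_1 >= 5*lim - 12) || b_1 < 3 || lim != h + 1 || b_1 > 9)) && ((!(h != -8)) ==> ((2*b_1 <= 2*lim - 4 && b_1 >= 2*lim + u - 10) || b_1 < 6 || lim != h + 1 || b_1 > 12)))


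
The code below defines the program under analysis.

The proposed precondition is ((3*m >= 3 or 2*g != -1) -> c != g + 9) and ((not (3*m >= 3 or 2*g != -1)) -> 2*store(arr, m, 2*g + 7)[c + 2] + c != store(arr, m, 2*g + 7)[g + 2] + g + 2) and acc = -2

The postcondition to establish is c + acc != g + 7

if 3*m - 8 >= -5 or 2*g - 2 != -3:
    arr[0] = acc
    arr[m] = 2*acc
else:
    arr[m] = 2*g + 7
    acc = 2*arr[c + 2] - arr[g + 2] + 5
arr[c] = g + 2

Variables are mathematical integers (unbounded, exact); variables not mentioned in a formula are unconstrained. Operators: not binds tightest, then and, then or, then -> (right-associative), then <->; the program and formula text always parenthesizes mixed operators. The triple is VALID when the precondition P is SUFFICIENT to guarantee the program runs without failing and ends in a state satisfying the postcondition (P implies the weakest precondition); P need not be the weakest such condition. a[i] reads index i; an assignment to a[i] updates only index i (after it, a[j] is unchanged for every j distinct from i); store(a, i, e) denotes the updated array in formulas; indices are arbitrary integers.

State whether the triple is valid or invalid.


Working backward. After the program, the postcondition c + acc != g + 7 must hold; in canonical form it is acc + c != g + 7.
Before arr[c] := g + 2: acc + c != g + 7
Then branch requires acc + c != g + 7; else branch requires 2*store(arr, m, 2*g + 7)[c + 2] + c != store(arr, m, 2*g + 7)[g + 2] + g + 2.
Before the if: ((3*m >= 3 or 2*g != -1) -> acc + c != g + 7) and ((not (3*m >= 3 or 2*g != -1)) -> 2*store(arr, m, 2*g + 7)[c + 2] + c != store(arr, m, 2*g + 7)[g + 2] + g + 2)
The weakest precondition is ((3*m >= 3 or 2*g != -1) -> acc + c != g + 7) and ((not (3*m >= 3 or 2*g != -1)) -> 2*store(arr, m, 2*g + 7)[c + 2] + c != store(arr, m, 2*g + 7)[g + 2] + g + 2).
Check whether ((3*m >= 3 or 2*g != -1) -> c != g + 9) and ((not (3*m >= 3 or 2*g != -1)) -> 2*store(arr, m, 2*g + 7)[c + 2] + c != store(arr, m, 2*g + 7)[g + 2] + g + 2) and acc = -2 implies it.
Every state satisfying the precondition satisfies the weakest precondition: the implication holds.
Answer: valid


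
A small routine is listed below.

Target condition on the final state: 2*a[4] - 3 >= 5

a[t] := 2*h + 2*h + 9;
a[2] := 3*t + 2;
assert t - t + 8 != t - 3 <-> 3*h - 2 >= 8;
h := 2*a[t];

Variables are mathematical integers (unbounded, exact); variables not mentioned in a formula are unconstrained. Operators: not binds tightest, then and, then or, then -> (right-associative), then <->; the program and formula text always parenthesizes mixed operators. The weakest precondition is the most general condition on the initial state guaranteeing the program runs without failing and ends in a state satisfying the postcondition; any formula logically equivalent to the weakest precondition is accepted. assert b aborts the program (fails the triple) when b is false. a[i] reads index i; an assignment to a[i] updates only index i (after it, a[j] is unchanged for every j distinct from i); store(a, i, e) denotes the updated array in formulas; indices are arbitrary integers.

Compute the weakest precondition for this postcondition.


Working backward. After the program, the postcondition 2*a[4] - 3 >= 5 must hold; in canonical form it is 2*a[4] >= 8.
Before h := 2*a[t]: 2*a[4] >= 8
Before assert t - t + 8 != t - 3 <-> 3*h - 2 >= 8: (t != 11 <-> 3*h >= 10) and 2*a[4] >= 8
Before a[2] := 3*t + 2: (t != 11 <-> 3*h >= 10) and 2*a[4] >= 8
Before a[t] := 2*h + 2*h + 9: (t != 11 <-> 3*h >= 10) and 2*store(a, t, 4*h + 9)[4] >= 8
Answer: WP = (t != 11 <-> 3*h >= 10) and 2*store(a, t, 4*h + 9)[4] >= 8
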